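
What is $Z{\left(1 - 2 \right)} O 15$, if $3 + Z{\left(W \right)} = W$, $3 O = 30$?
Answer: $-600$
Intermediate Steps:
$O = 10$ ($O = \frac{1}{3} \cdot 30 = 10$)
$Z{\left(W \right)} = -3 + W$
$Z{\left(1 - 2 \right)} O 15 = \left(-3 + \left(1 - 2\right)\right) 10 \cdot 15 = \left(-3 - 1\right) 10 \cdot 15 = \left(-4\right) 10 \cdot 15 = \left(-40\right) 15 = -600$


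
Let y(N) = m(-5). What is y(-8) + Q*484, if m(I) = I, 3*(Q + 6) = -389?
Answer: -197003/3 ≈ -65668.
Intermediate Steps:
Q = -407/3 (Q = -6 + (⅓)*(-389) = -6 - 389/3 = -407/3 ≈ -135.67)
y(N) = -5
y(-8) + Q*484 = -5 - 407/3*484 = -5 - 196988/3 = -197003/3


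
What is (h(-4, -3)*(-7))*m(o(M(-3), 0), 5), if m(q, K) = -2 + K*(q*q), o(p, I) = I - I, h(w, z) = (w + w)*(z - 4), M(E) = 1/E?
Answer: 784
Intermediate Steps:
h(w, z) = 2*w*(-4 + z) (h(w, z) = (2*w)*(-4 + z) = 2*w*(-4 + z))
o(p, I) = 0
m(q, K) = -2 + K*q**2
(h(-4, -3)*(-7))*m(o(M(-3), 0), 5) = ((2*(-4)*(-4 - 3))*(-7))*(-2 + 5*0**2) = ((2*(-4)*(-7))*(-7))*(-2 + 5*0) = (56*(-7))*(-2 + 0) = -392*(-2) = 784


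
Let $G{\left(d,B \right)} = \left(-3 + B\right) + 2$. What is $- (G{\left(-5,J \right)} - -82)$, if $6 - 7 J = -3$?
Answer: $- \frac{576}{7} \approx -82.286$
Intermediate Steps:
$J = \frac{9}{7}$ ($J = \frac{6}{7} - - \frac{3}{7} = \frac{6}{7} + \frac{3}{7} = \frac{9}{7} \approx 1.2857$)
$G{\left(d,B \right)} = -1 + B$
$- (G{\left(-5,J \right)} - -82) = - (\left(-1 + \frac{9}{7}\right) - -82) = - (\frac{2}{7} + 82) = \left(-1\right) \frac{576}{7} = - \frac{576}{7}$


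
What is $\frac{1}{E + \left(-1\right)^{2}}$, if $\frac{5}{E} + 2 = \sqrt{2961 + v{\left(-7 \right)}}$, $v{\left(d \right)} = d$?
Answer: $\frac{592}{589} - \frac{\sqrt{2954}}{589} \approx 0.91282$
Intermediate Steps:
$E = \frac{5}{-2 + \sqrt{2954}}$ ($E = \frac{5}{-2 + \sqrt{2961 - 7}} = \frac{5}{-2 + \sqrt{2954}} \approx 0.09551$)
$\frac{1}{E + \left(-1\right)^{2}} = \frac{1}{\left(\frac{1}{295} + \frac{\sqrt{2954}}{590}\right) + \left(-1\right)^{2}} = \frac{1}{\left(\frac{1}{295} + \frac{\sqrt{2954}}{590}\right) + 1} = \frac{1}{\frac{296}{295} + \frac{\sqrt{2954}}{590}}$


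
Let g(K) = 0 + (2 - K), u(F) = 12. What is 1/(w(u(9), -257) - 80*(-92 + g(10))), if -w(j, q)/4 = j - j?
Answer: 1/8000 ≈ 0.00012500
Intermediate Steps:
w(j, q) = 0 (w(j, q) = -4*(j - j) = -4*0 = 0)
g(K) = 2 - K
1/(w(u(9), -257) - 80*(-92 + g(10))) = 1/(0 - 80*(-92 + (2 - 1*10))) = 1/(0 - 80*(-92 + (2 - 10))) = 1/(0 - 80*(-92 - 8)) = 1/(0 - 80*(-100)) = 1/(0 + 8000) = 1/8000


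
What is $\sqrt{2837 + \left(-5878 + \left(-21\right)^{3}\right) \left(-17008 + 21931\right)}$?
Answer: $2 i \sqrt{18631615} \approx 8632.9 i$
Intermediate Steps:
$\sqrt{2837 + \left(-5878 + \left(-21\right)^{3}\right) \left(-17008 + 21931\right)} = \sqrt{2837 + \left(-5878 - 9261\right) 4923} = \sqrt{2837 - 74529297} = \sqrt{-74526460} = 2 i \sqrt{18631615}$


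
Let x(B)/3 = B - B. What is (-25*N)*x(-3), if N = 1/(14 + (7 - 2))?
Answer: 0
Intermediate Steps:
N = 1/19 (N = 1/(14 + 5) = 1/19 ≈ 0.052632)
x(B) = 0 (x(B) = 3*(B - B) = 3*0 = 0)
(-25*N)*x(-3) = -25*1/19*0 = -25/19*0 = 0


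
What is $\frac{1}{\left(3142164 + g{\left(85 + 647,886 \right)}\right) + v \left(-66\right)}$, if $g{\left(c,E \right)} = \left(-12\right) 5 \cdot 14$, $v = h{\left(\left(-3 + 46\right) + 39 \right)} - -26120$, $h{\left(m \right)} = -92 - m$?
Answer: $\frac{1}{1428888} \approx 6.9985 \cdot 10^{-7}$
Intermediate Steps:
$v = 25946$ ($v = \left(-92 - \left(\left(-3 + 46\right) + 39\right)\right) - -26120 = \left(-92 - \left(43 + 39\right)\right) + 26120 = \left(-92 - 82\right) + 26120 = -174 + 26120 = 25946$)
$g{\left(c,E \right)} = -840$ ($g{\left(c,E \right)} = \left(-60\right) 14 = -840$)
$\frac{1}{\left(3142164 + g{\left(85 + 647,886 \right)}\right) + v \left(-66\right)} = \frac{1}{\left(3142164 - 840\right) + 25946 \left(-66\right)} = \frac{1}{3141324 - 1712436} = \frac{1}{1428888}$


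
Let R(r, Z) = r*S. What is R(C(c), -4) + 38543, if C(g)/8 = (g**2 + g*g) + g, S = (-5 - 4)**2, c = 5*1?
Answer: 74183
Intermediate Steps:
c = 5
S = 81 (S = (-9)**2 = 81)
C(g) = 8*g + 16*g**2 (C(g) = 8*((g**2 + g*g) + g) = 8*((g**2 + g**2) + g) = 8*(2*g**2 + g) = 8*(g + 2*g**2) = 8*g + 16*g**2)
R(r, Z) = 81*r (R(r, Z) = r*81 = 81*r)
R(C(c), -4) + 38543 = 81*(8*5*(1 + 2*5)) + 38543 = 81*(8*5*(1 + 10)) + 38543 = 81*(8*5*11) + 38543 = 81*440 + 38543 = 35640 + 38543 = 74183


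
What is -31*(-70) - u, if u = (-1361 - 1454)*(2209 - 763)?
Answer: 4072660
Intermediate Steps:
u = -4070490 (u = -2815*1446 = -4070490)
-31*(-70) - u = -31*(-70) - 1*(-4070490) = 2170 + 4070490 = 4072660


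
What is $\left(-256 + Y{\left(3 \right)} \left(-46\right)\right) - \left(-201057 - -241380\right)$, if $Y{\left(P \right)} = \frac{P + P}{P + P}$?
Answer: $-40625$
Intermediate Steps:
$Y{\left(P \right)} = 1$ ($Y{\left(P \right)} = \frac{2 P}{2 P} = 2 P \frac{1}{2 P} = 1$)
$\left(-256 + Y{\left(3 \right)} \left(-46\right)\right) - \left(-201057 - -241380\right) = \left(-256 + 1 \left(-46\right)\right) - \left(-201057 - -241380\right) = \left(-256 - 46\right) - \left(-201057 + 241380\right) = -302 - 40323 = -40625$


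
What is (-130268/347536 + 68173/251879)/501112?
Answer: -78613809/378153889986208 ≈ -2.0789e-7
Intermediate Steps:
(-130268/347536 + 68173/251879)/501112 = (-130268*1/347536 + 68173*(1/251879))*(1/501112) = (-1123/2996 + 68173/251879)*(1/501112) = -78613809/754629484*1/501112 = -78613809/378153889986208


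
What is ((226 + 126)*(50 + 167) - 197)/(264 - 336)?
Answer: -76187/72 ≈ -1058.2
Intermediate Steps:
((226 + 126)*(50 + 167) - 197)/(264 - 336) = (352*217 - 197)/(-72) = (76384 - 197)*(-1/72) = 76187*(-1/72) = -76187/72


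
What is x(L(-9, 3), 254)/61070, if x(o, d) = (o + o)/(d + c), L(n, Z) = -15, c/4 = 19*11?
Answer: -3/6656630 ≈ -4.5068e-7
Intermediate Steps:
c = 836 (c = 4*(19*11) = 4*209 = 836)
x(o, d) = 2*o/(836 + d) (x(o, d) = (o + o)/(d + 836) = (2*o)/(836 + d) = 2*o/(836 + d))
x(L(-9, 3), 254)/61070 = (2*(-15)/(836 + 254))/61070 = (2*(-15)/1090)*(1/61070) = (2*(-15)*(1/1090))*(1/61070) = -3/109*1/61070 = -3/6656630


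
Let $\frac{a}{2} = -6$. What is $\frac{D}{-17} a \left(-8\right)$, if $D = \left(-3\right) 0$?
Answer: $0$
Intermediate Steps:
$a = -12$ ($a = 2 \left(-6\right) = -12$)
$D = 0$
$\frac{D}{-17} a \left(-8\right) = \frac{0}{-17} \left(-12\right) \left(-8\right) = 0 \left(- \frac{1}{17}\right) \left(-12\right) \left(-8\right) = 0 \left(-12\right) \left(-8\right) = 0 \left(-8\right) = 0$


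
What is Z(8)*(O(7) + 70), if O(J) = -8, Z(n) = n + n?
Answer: 992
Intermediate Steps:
Z(n) = 2*n
Z(8)*(O(7) + 70) = (2*8)*(-8 + 70) = 16*62 = 992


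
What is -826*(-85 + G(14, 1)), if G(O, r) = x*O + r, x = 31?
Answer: -289100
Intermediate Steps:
G(O, r) = r + 31*O (G(O, r) = 31*O + r = r + 31*O)
-826*(-85 + G(14, 1)) = -826*(-85 + (1 + 31*14)) = -826*(-85 + (1 + 434)) = -826*(-85 + 435) = -826*350 = -289100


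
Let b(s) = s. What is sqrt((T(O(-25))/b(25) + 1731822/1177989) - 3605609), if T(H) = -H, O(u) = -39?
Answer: 2*I*sqrt(3474547411260803821)/1963315 ≈ 1898.8*I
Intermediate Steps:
sqrt((T(O(-25))/b(25) + 1731822/1177989) - 3605609) = sqrt((-1*(-39)/25 + 1731822/1177989) - 3605609) = sqrt((39*(1/25) + 1731822*(1/1177989)) - 3605609) = sqrt((39/25 + 577274/392663) - 3605609) = sqrt(29745707/9816575 - 3605609) = sqrt(-35394701423468/9816575) = 2*I*sqrt(3474547411260803821)/1963315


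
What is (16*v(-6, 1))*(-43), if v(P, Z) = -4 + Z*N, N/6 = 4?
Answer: -13760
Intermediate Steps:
N = 24 (N = 6*4 = 24)
v(P, Z) = -4 + 24*Z (v(P, Z) = -4 + Z*24 = -4 + 24*Z)
(16*v(-6, 1))*(-43) = (16*(-4 + 24*1))*(-43) = (16*(-4 + 24))*(-43) = (16*20)*(-43) = 320*(-43) = -13760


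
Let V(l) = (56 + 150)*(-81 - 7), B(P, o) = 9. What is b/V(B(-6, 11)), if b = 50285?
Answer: -50285/18128 ≈ -2.7739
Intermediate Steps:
V(l) = -18128 (V(l) = 206*(-88) = -18128)
b/V(B(-6, 11)) = 50285/(-18128) = 50285*(-1/18128) = -50285/18128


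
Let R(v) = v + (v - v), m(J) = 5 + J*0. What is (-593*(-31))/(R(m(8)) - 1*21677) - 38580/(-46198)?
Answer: -6576037/500601528 ≈ -0.013136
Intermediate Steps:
m(J) = 5 (m(J) = 5 + 0 = 5)
R(v) = v (R(v) = v + 0 = v)
(-593*(-31))/(R(m(8)) - 1*21677) - 38580/(-46198) = (-593*(-31))/(5 - 1*21677) - 38580/(-46198) = 18383/(5 - 21677) - 38580*(-1/46198) = 18383/(-21672) + 19290/23099 = 18383*(-1/21672) + 19290/23099 = -18383/21672 + 19290/23099 = -6576037/500601528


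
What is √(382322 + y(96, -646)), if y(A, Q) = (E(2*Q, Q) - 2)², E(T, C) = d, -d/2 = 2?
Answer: √382358 ≈ 618.35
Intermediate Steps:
d = -4 (d = -2*2 = -4)
E(T, C) = -4
y(A, Q) = 36 (y(A, Q) = (-4 - 2)² = (-6)² = 36)
√(382322 + y(96, -646)) = √(382322 + 36) = √382358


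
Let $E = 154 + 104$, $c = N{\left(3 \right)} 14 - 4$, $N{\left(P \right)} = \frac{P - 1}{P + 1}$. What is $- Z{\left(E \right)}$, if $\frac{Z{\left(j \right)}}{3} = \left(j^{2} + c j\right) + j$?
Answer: $-202788$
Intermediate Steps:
$N{\left(P \right)} = \frac{-1 + P}{1 + P}$
$c = 3$ ($c = \frac{-1 + 3}{1 + 3} \cdot 14 - 4 = \frac{1}{4} \cdot 2 \cdot 14 - 4 = \frac{1}{2} \cdot 14 - 4 = 7 - 4 = 3$)
$E = 258$
$Z{\left(j \right)} = 3 j^{2} + 12 j$ ($Z{\left(j \right)} = 3 \left(\left(j^{2} + 3 j\right) + j\right) = 3 \left(j^{2} + 4 j\right) = 3 j^{2} + 12 j$)
$- Z{\left(E \right)} = - 3 \cdot 258 \left(4 + 258\right) = - 3 \cdot 258 \cdot 262 = \left(-1\right) 202788 = -202788$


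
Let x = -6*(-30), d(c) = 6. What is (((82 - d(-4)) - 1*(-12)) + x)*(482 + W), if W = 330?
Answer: 217616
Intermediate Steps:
x = 180
(((82 - d(-4)) - 1*(-12)) + x)*(482 + W) = (((82 - 1*6) - 1*(-12)) + 180)*(482 + 330) = (((82 - 6) + 12) + 180)*812 = ((76 + 12) + 180)*812 = (88 + 180)*812 = 268*812 = 217616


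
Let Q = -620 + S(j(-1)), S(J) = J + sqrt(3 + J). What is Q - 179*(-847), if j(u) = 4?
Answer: 150997 + sqrt(7) ≈ 1.5100e+5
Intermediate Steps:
Q = -616 + sqrt(7) (Q = -620 + (4 + sqrt(3 + 4)) = -620 + (4 + sqrt(7)) = -616 + sqrt(7) ≈ -613.35)
Q - 179*(-847) = (-616 + sqrt(7)) - 179*(-847) = (-616 + sqrt(7)) + 151613 = 150997 + sqrt(7)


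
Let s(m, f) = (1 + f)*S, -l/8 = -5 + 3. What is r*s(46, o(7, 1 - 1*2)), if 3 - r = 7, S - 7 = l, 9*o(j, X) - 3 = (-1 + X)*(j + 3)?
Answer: 736/9 ≈ 81.778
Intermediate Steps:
o(j, X) = ⅓ + (-1 + X)*(3 + j)/9 (o(j, X) = ⅓ + ((-1 + X)*(j + 3))/9 = ⅓ + ((-1 + X)*(3 + j))/9 = ⅓ + (-1 + X)*(3 + j)/9)
l = 16 (l = -8*(-5 + 3) = -8*(-2) = 16)
S = 23 (S = 7 + 16 = 23)
r = -4 (r = 3 - 1*7 = 3 - 7 = -4)
s(m, f) = 23 + 23*f (s(m, f) = (1 + f)*23 = 23 + 23*f)
r*s(46, o(7, 1 - 1*2)) = -4*(23 + 23*(-⅑*7 + (1 - 1*2)/3 + (⅑)*(1 - 1*2)*7)) = -4*(23 + 23*(-7/9 + (1 - 2)/3 + (⅑)*(1 - 2)*7)) = -4*(23 + 23*(-7/9 + (⅓)*(-1) + (⅑)*(-1)*7)) = -4*(23 + 23*(-7/9 - ⅓ - 7/9)) = -4*(23 + 23*(-17/9)) = -4*(23 - 391/9) = -4*(-184/9) = 736/9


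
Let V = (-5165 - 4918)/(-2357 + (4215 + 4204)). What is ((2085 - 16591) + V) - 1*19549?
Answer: -206451493/6062 ≈ -34057.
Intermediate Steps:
V = -10083/6062 (V = -10083/(-2357 + 8419) = -10083/6062 ≈ -1.6633)
((2085 - 16591) + V) - 1*19549 = ((2085 - 16591) - 10083/6062) - 1*19549 = (-14506 - 10083/6062) - 19549 = -87945455/6062 - 19549 = -206451493/6062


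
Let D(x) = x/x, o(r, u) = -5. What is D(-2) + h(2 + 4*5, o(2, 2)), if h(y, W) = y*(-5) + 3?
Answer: -106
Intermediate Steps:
h(y, W) = 3 - 5*y (h(y, W) = -5*y + 3 = 3 - 5*y)
D(x) = 1
D(-2) + h(2 + 4*5, o(2, 2)) = 1 + (3 - 5*(2 + 4*5)) = 1 + (3 - 5*(2 + 20)) = 1 + (3 - 5*22) = 1 + (3 - 110) = 1 - 107 = -106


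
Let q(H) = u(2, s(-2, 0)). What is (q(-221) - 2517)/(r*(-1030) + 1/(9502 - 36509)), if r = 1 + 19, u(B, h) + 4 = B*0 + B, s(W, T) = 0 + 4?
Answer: 68030633/556344201 ≈ 0.12228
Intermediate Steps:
s(W, T) = 4
u(B, h) = -4 + B (u(B, h) = -4 + (B*0 + B) = -4 + (0 + B) = -4 + B)
q(H) = -2 (q(H) = -4 + 2 = -2)
r = 20
(q(-221) - 2517)/(r*(-1030) + 1/(9502 - 36509)) = (-2 - 2517)/(20*(-1030) + 1/(9502 - 36509)) = -2519/(-20600 + 1/(-27007)) = -2519/(-20600 - 1/27007) = -2519/(-556344201/27007) = -2519*(-27007/556344201) = 68030633/556344201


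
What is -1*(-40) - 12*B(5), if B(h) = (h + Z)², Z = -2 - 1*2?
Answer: 28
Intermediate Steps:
Z = -4 (Z = -2 - 2 = -4)
B(h) = (-4 + h)² (B(h) = (h - 4)² = (-4 + h)²)
-1*(-40) - 12*B(5) = -1*(-40) - 12*(-4 + 5)² = 40 - 12*1² = 40 - 12*1 = 40 - 12 = 28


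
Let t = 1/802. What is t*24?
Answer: 12/401 ≈ 0.029925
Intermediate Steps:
t = 1/802 ≈ 0.0012469
t*24 = (1/802)*24 = 12/401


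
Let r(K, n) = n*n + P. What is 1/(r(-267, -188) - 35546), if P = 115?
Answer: -1/87 ≈ -0.011494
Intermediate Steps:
r(K, n) = 115 + n² (r(K, n) = n*n + 115 = n² + 115 = 115 + n²)
1/(r(-267, -188) - 35546) = 1/((115 + (-188)²) - 35546) = 1/((115 + 35344) - 35546) = 1/(35459 - 35546) = 1/(-87) = -1/87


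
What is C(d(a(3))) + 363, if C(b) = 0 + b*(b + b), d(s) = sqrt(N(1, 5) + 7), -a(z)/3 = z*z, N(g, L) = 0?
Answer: 377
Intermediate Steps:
a(z) = -3*z**2 (a(z) = -3*z*z = -3*z**2)
d(s) = sqrt(7) (d(s) = sqrt(0 + 7) = sqrt(7))
C(b) = 2*b**2 (C(b) = 0 + b*(2*b) = 0 + 2*b**2 = 2*b**2)
C(d(a(3))) + 363 = 2*(sqrt(7))**2 + 363 = 2*7 + 363 = 14 + 363 = 377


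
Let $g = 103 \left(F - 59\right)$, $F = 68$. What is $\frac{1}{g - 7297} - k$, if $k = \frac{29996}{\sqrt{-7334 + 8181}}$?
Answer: $- \frac{1}{6370} - \frac{29996 \sqrt{7}}{77} \approx -1030.7$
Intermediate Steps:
$g = 927$ ($g = 103 \left(68 - 59\right) = 103 \cdot 9 = 927$)
$k = \frac{29996 \sqrt{7}}{77}$ ($k = \frac{29996}{\sqrt{847}} = \frac{29996}{11 \sqrt{7}} = 29996 \frac{\sqrt{7}}{77} = \frac{29996 \sqrt{7}}{77} \approx 1030.7$)
$\frac{1}{g - 7297} - k = \frac{1}{927 - 7297} - \frac{29996 \sqrt{7}}{77} = \frac{1}{-6370} - \frac{29996 \sqrt{7}}{77} = - \frac{1}{6370} - \frac{29996 \sqrt{7}}{77}$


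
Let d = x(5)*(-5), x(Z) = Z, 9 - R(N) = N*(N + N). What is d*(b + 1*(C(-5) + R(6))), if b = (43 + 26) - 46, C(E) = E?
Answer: 1125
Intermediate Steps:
R(N) = 9 - 2*N**2 (R(N) = 9 - N*(N + N) = 9 - N*2*N = 9 - 2*N**2)
b = 23 (b = 69 - 46 = 23)
d = -25 (d = 5*(-5) = -25)
d*(b + 1*(C(-5) + R(6))) = -25*(23 + 1*(-5 + (9 - 2*6**2))) = -25*(23 + 1*(-5 + (9 - 2*36))) = -25*(23 + 1*(-5 + (9 - 72))) = -25*(23 + 1*(-5 - 63)) = -25*(23 + 1*(-68)) = -25*(23 - 68) = -25*(-45) = 1125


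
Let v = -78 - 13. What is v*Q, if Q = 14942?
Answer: -1359722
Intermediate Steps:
v = -91
v*Q = -91*14942 = -1359722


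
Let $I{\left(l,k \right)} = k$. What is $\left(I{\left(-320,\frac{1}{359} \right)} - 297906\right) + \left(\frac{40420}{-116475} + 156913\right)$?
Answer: $- \frac{1179113943526}{8362905} \approx -1.4099 \cdot 10^{5}$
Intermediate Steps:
$\left(I{\left(-320,\frac{1}{359} \right)} - 297906\right) + \left(\frac{40420}{-116475} + 156913\right) = \left(\frac{1}{359} - 297906\right) + \left(\frac{40420}{-116475} + 156913\right) = \left(\frac{1}{359} - 297906\right) + \left(40420 \left(- \frac{1}{116475}\right) + 156913\right) = - \frac{106948253}{359} + \left(- \frac{8084}{23295} + 156913\right) = - \frac{106948253}{359} + \frac{3655280251}{23295} = - \frac{1179113943526}{8362905}$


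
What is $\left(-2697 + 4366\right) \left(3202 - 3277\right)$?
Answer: $-125175$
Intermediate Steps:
$\left(-2697 + 4366\right) \left(3202 - 3277\right) = 1669 \left(3202 - 3277\right) = 1669 \left(-75\right) = -125175$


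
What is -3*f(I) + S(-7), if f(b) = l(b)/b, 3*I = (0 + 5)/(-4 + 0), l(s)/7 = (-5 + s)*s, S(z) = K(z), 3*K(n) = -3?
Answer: 451/4 ≈ 112.75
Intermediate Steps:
K(n) = -1 (K(n) = (⅓)*(-3) = -1)
S(z) = -1
l(s) = 7*s*(-5 + s) (l(s) = 7*((-5 + s)*s) = 7*(s*(-5 + s)) = 7*s*(-5 + s))
I = -5/12 (I = ((0 + 5)/(-4 + 0))/3 = (5/(-4))/3 = (5*(-¼))/3 = (⅓)*(-5/4) = -5/12 ≈ -0.41667)
f(b) = -35 + 7*b (f(b) = (7*b*(-5 + b))/b = -35 + 7*b)
-3*f(I) + S(-7) = -3*(-35 + 7*(-5/12)) - 1 = -3*(-35 - 35/12) - 1 = -3*(-455/12) - 1 = 455/4 - 1 = 451/4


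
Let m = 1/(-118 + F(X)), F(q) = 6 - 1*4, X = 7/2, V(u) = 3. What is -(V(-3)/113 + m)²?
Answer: -55225/171819664 ≈ -0.00032141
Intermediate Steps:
X = 7/2 (X = 7*(½) = 7/2 ≈ 3.5000)
F(q) = 2 (F(q) = 6 - 4 = 2)
m = -1/116 (m = 1/(-118 + 2) = 1/(-116) = -1/116 ≈ -0.0086207)
-(V(-3)/113 + m)² = -(3/113 - 1/116)² = -(235/13108)² = -1*55225/171819664 = -55225/171819664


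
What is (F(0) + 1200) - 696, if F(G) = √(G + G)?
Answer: 504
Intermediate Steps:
F(G) = √2*√G (F(G) = √(2*G) = √2*√G)
(F(0) + 1200) - 696 = (√2*√0 + 1200) - 696 = (√2*0 + 1200) - 696 = (0 + 1200) - 696 = 1200 - 696 = 504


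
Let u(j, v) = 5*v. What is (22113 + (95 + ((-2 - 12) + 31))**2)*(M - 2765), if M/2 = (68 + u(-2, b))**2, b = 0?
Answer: 224681331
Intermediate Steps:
M = 9248 (M = 2*(68 + 5*0)**2 = 2*(68 + 0)**2 = 2*68**2 = 2*4624 = 9248)
(22113 + (95 + ((-2 - 12) + 31))**2)*(M - 2765) = (22113 + (95 + ((-2 - 12) + 31))**2)*(9248 - 2765) = (22113 + (95 + (-14 + 31))**2)*6483 = (22113 + (95 + 17)**2)*6483 = (22113 + 112**2)*6483 = (22113 + 12544)*6483 = 34657*6483 = 224681331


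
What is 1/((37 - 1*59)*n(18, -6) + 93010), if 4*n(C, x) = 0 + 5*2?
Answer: 1/92955 ≈ 1.0758e-5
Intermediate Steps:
n(C, x) = 5/2 (n(C, x) = (0 + 5*2)/4 = (0 + 10)/4 = (¼)*10 = 5/2)
1/((37 - 1*59)*n(18, -6) + 93010) = 1/((37 - 1*59)*(5/2) + 93010) = 1/((37 - 59)*(5/2) + 93010) = 1/(-22*5/2 + 93010) = 1/(-55 + 93010) = 1/92955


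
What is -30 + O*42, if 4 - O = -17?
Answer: 852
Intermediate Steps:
O = 21 (O = 4 - 1*(-17) = 4 + 17 = 21)
-30 + O*42 = -30 + 21*42 = -30 + 882 = 852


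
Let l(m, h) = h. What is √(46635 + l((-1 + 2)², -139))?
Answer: 4*√2906 ≈ 215.63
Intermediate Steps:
√(46635 + l((-1 + 2)², -139)) = √(46635 - 139) = √46496 = 4*√2906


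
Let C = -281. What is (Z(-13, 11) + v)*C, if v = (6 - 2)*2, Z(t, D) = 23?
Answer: -8711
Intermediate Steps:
v = 8 (v = 4*2 = 8)
(Z(-13, 11) + v)*C = (23 + 8)*(-281) = 31*(-281) = -8711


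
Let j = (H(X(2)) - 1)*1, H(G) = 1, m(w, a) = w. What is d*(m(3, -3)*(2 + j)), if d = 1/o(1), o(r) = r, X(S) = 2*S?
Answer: 6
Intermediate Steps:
d = 1 (d = 1/1 = 1)
j = 0 (j = (1 - 1)*1 = 0*1 = 0)
d*(m(3, -3)*(2 + j)) = 1*(3*(2 + 0)) = 1*(3*2) = 1*6 = 6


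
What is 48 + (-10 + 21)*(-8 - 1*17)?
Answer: -227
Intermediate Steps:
48 + (-10 + 21)*(-8 - 1*17) = 48 + 11*(-8 - 17) = 48 + 11*(-25) = 48 - 275 = -227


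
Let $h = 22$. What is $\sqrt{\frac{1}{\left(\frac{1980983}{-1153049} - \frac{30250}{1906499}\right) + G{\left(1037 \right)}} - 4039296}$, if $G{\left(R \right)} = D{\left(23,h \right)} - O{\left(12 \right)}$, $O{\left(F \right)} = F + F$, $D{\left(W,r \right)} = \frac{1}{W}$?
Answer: $\frac{i \sqrt{6815107408348801544249433720299464510}}{1298923310101142} \approx 2009.8 i$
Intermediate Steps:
$O{\left(F \right)} = 2 F$
$G{\left(R \right)} = - \frac{551}{23}$ ($G{\left(R \right)} = \frac{1}{23} - 2 \cdot 12 = \frac{1}{23} - 24 = - \frac{551}{23}$)
$\sqrt{\frac{1}{\left(\frac{1980983}{-1153049} - \frac{30250}{1906499}\right) + G{\left(1037 \right)}} - 4039296} = \sqrt{\frac{1}{\left(\frac{1980983}{-1153049} - \frac{30250}{1906499}\right) - \frac{551}{23}} - 4039296} = \sqrt{\frac{1}{\left(1980983 \left(- \frac{1}{1153049}\right) - \frac{30250}{1906499}\right) - \frac{551}{23}} - 4039296} = \sqrt{\frac{1}{\left(- \frac{1980983}{1153049} - \frac{30250}{1906499}\right) - \frac{551}{23}} - 4039296} = \sqrt{\frac{1}{- \frac{3811621840767}{2198286765451} - \frac{551}{23}} - 4039296} = \sqrt{\frac{1}{- \frac{1298923310101142}{50560595605373}} - 4039296} = \sqrt{- \frac{50560595605373}{1298923310101142} - 4039296} = \sqrt{- \frac{5246735781358898081405}{1298923310101142}} = \frac{i \sqrt{6815107408348801544249433720299464510}}{1298923310101142}$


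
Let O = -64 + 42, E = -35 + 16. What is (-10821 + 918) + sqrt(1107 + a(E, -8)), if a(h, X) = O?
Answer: -9903 + sqrt(1085) ≈ -9870.1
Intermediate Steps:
E = -19
O = -22
a(h, X) = -22
(-10821 + 918) + sqrt(1107 + a(E, -8)) = (-10821 + 918) + sqrt(1107 - 22) = -9903 + sqrt(1085)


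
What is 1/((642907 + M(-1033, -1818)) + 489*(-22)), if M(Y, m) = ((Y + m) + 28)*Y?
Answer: 1/3548308 ≈ 2.8182e-7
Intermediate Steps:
M(Y, m) = Y*(28 + Y + m) (M(Y, m) = (28 + Y + m)*Y = Y*(28 + Y + m))
1/((642907 + M(-1033, -1818)) + 489*(-22)) = 1/((642907 - 1033*(28 - 1033 - 1818)) + 489*(-22)) = 1/((642907 - 1033*(-2823)) - 10758) = 1/((642907 + 2916159) - 10758) = 1/(3559066 - 10758) = 1/3548308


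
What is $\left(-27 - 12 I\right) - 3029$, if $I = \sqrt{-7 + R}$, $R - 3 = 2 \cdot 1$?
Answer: $-3056 - 12 i \sqrt{2} \approx -3056.0 - 16.971 i$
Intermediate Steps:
$R = 5$ ($R = 3 + 2 \cdot 1 = 3 + 2 = 5$)
$I = i \sqrt{2}$ ($I = \sqrt{-7 + 5} = \sqrt{-2} = i \sqrt{2} \approx 1.4142 i$)
$\left(-27 - 12 I\right) - 3029 = \left(-27 - 12 i \sqrt{2}\right) - 3029 = -3056 - 12 i \sqrt{2}$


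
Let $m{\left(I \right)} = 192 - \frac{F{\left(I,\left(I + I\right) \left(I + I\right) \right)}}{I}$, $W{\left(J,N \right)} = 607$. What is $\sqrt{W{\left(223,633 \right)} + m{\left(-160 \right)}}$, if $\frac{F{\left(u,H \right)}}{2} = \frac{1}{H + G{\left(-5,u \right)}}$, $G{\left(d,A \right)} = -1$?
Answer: $\frac{\sqrt{3351183442751595}}{2047980} \approx 28.267$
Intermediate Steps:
$F{\left(u,H \right)} = \frac{2}{-1 + H}$ ($F{\left(u,H \right)} = \frac{2}{H - 1} = \frac{2}{-1 + H}$)
$m{\left(I \right)} = 192 - \frac{2}{I \left(-1 + 4 I^{2}\right)}$ ($m{\left(I \right)} = 192 - \frac{2 \frac{1}{-1 + \left(I + I\right) \left(I + I\right)}}{I} = 192 - \frac{2 \frac{1}{-1 + 2 I 2 I}}{I} = 192 - \frac{2 \frac{1}{-1 + 4 I^{2}}}{I} = 192 - \frac{2}{I \left(-1 + 4 I^{2}\right)}$)
$\sqrt{W{\left(223,633 \right)} + m{\left(-160 \right)}} = \sqrt{607 + \frac{-2 - -30720 + 768 \left(-160\right)^{3}}{\left(-1\right) \left(-160\right) + 4 \left(-160\right)^{3}}} = \sqrt{607 + \frac{-2 + 30720 + 768 \left(-4096000\right)}{160 + 4 \left(-4096000\right)}} = \sqrt{607 + \frac{-2 + 30720 - 3145728000}{160 - 16384000}} = \sqrt{607 + \frac{1}{-16383840} \left(-3145697282\right)} = \sqrt{607 - - \frac{1572848641}{8191920}} = \sqrt{607 + \frac{1572848641}{8191920}} = \sqrt{\frac{6545344081}{8191920}} = \frac{\sqrt{3351183442751595}}{2047980}$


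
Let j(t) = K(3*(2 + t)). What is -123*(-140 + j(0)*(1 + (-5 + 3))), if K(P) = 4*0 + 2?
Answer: 17466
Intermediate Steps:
K(P) = 2 (K(P) = 0 + 2 = 2)
j(t) = 2
-123*(-140 + j(0)*(1 + (-5 + 3))) = -123*(-140 + 2*(1 + (-5 + 3))) = -123*(-140 + 2*(1 - 2)) = -123*(-140 + 2*(-1)) = -123*(-140 - 2) = -123*(-142) = 17466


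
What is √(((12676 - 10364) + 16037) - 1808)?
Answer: √16541 ≈ 128.61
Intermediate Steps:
√(((12676 - 10364) + 16037) - 1808) = √((2312 + 16037) - 1808) = √(18349 - 1808) = √16541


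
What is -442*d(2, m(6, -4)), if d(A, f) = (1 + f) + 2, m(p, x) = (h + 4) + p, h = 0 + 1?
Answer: -6188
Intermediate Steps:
h = 1
m(p, x) = 5 + p (m(p, x) = (1 + 4) + p = 5 + p)
d(A, f) = 3 + f
-442*d(2, m(6, -4)) = -442*(3 + (5 + 6)) = -442*(3 + 11) = -442*14 = -6188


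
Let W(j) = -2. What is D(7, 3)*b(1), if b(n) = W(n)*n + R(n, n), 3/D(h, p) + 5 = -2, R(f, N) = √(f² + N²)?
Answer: 6/7 - 3*√2/7 ≈ 0.25105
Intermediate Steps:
R(f, N) = √(N² + f²)
D(h, p) = -3/7 (D(h, p) = 3/(-5 - 2) = 3/(-7) = 3*(-⅐) = -3/7)
b(n) = -2*n + √2*√(n²) (b(n) = -2*n + √(n² + n²) = -2*n + √(2*n²) = -2*n + √2*√(n²))
D(7, 3)*b(1) = -3*(-2*1 + √2*√(1²))/7 = -3*(-2 + √2*√1)/7 = -3*(-2 + √2*1)/7 = -3*(-2 + √2)/7 = 6/7 - 3*√2/7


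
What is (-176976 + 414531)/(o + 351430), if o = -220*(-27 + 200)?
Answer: 47511/62674 ≈ 0.75807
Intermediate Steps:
o = -38060 (o = -220*173 = -38060)
(-176976 + 414531)/(o + 351430) = (-176976 + 414531)/(-38060 + 351430) = 237555/313370 = 237555*(1/313370) = 47511/62674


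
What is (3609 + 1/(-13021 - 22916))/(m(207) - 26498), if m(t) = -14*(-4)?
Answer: -4988332/36547929 ≈ -0.13649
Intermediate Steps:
m(t) = 56
(3609 + 1/(-13021 - 22916))/(m(207) - 26498) = (3609 + 1/(-13021 - 22916))/(56 - 26498) = (3609 + 1/(-35937))/(-26442) = (3609 - 1/35937)*(-1/26442) = (129696632/35937)*(-1/26442) = -4988332/36547929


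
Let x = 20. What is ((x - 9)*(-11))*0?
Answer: 0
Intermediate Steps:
((x - 9)*(-11))*0 = ((20 - 9)*(-11))*0 = (11*(-11))*0 = -121*0 = 0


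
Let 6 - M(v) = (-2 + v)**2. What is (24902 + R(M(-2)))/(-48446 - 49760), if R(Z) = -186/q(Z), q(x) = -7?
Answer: -87250/343721 ≈ -0.25384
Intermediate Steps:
M(v) = 6 - (-2 + v)**2
R(Z) = 186/7 (R(Z) = -186/(-7) = -186*(-1/7) = 186/7)
(24902 + R(M(-2)))/(-48446 - 49760) = (24902 + 186/7)/(-48446 - 49760) = (174500/7)/(-98206) = (174500/7)*(-1/98206) = -87250/343721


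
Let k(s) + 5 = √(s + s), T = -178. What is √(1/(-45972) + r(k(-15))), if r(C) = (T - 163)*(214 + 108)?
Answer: I*√6446063004965/7662 ≈ 331.36*I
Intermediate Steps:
k(s) = -5 + √2*√s (k(s) = -5 + √(s + s) = -5 + √(2*s) = -5 + √2*√s)
r(C) = -109802 (r(C) = (-178 - 163)*(214 + 108) = -341*322 = -109802)
√(1/(-45972) + r(k(-15))) = √(1/(-45972) - 109802) = √(-1/45972 - 109802) = √(-5047817545/45972) = I*√6446063004965/7662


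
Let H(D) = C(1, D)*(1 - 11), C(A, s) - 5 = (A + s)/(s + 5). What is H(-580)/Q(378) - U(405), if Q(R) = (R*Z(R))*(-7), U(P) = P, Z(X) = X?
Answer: -11645937298/28755405 ≈ -405.00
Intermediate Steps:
C(A, s) = 5 + (A + s)/(5 + s) (C(A, s) = 5 + (A + s)/(s + 5) = 5 + (A + s)/(5 + s))
H(D) = -10*(26 + 6*D)/(5 + D) (H(D) = ((25 + 1 + 6*D)/(5 + D))*(1 - 11) = ((26 + 6*D)/(5 + D))*(-10) = -10*(26 + 6*D)/(5 + D))
Q(R) = -7*R² (Q(R) = (R*R)*(-7) = R²*(-7) = -7*R²)
H(-580)/Q(378) - U(405) = (20*(-13 - 3*(-580))/(5 - 580))/((-7*378²)) - 1*405 = (20*(-13 + 1740)/(-575))/((-7*142884)) - 405 = (20*(-1/575)*1727)/(-1000188) - 405 = -6908/115*(-1/1000188) - 405 = 1727/28755405 - 405 = -11645937298/28755405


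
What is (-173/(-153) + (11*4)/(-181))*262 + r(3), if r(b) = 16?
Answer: 6883310/27693 ≈ 248.56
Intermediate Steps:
(-173/(-153) + (11*4)/(-181))*262 + r(3) = (-173/(-153) + (11*4)/(-181))*262 + 16 = (-173*(-1/153) + 44*(-1/181))*262 + 16 = (173/153 - 44/181)*262 + 16 = (24581/27693)*262 + 16 = 6440222/27693 + 16 = 6883310/27693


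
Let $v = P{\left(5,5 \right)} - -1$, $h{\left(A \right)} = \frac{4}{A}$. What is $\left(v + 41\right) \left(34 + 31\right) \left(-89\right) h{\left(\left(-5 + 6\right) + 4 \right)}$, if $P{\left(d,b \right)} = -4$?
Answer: $-175864$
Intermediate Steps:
$v = -3$ ($v = -4 - -1 = -4 + 1 = -3$)
$\left(v + 41\right) \left(34 + 31\right) \left(-89\right) h{\left(\left(-5 + 6\right) + 4 \right)} = \left(-3 + 41\right) \left(34 + 31\right) \left(-89\right) \frac{4}{\left(-5 + 6\right) + 4} = 38 \cdot 65 \left(-89\right) \frac{4}{1 + 4} = 2470 \left(-89\right) \frac{4}{5} = - 219830 \cdot 4 \cdot \frac{1}{5} = \left(-219830\right) \frac{4}{5} = -175864$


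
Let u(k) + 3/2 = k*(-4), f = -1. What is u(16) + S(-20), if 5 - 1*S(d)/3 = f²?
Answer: -107/2 ≈ -53.500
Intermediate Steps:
S(d) = 12 (S(d) = 15 - 3*(-1)² = 15 - 3*1 = 15 - 3 = 12)
u(k) = -3/2 - 4*k (u(k) = -3/2 + k*(-4) = -3/2 - 4*k)
u(16) + S(-20) = (-3/2 - 4*16) + 12 = (-3/2 - 64) + 12 = -131/2 + 12 = -107/2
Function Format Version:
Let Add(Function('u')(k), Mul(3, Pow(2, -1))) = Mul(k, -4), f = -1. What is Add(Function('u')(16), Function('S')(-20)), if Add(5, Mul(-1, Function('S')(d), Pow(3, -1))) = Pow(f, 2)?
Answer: Rational(-107, 2) ≈ -53.500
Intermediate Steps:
Function('S')(d) = 12 (Function('S')(d) = Add(15, Mul(-3, Pow(-1, 2))) = Add(15, Mul(-3, 1)) = Add(15, -3) = 12)
Function('u')(k) = Add(Rational(-3, 2), Mul(-4, k)) (Function('u')(k) = Add(Rational(-3, 2), Mul(k, -4)) = Add(Rational(-3, 2), Mul(-4, k)))
Add(Function('u')(16), Function('S')(-20)) = Add(Add(Rational(-3, 2), Mul(-4, 16)), 12) = Add(Add(Rational(-3, 2), -64), 12) = Add(Rational(-131, 2), 12) = Rational(-107, 2)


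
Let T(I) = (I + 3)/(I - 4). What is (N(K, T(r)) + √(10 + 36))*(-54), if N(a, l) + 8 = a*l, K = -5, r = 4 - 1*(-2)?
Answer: 1647 - 54*√46 ≈ 1280.8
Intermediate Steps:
r = 6 (r = 4 + 2 = 6)
T(I) = (3 + I)/(-4 + I)
N(a, l) = -8 + a*l
(N(K, T(r)) + √(10 + 36))*(-54) = ((-8 - 5*(3 + 6)/(-4 + 6)) + √(10 + 36))*(-54) = ((-8 - 5*9/2) + √46)*(-54) = ((-8 - 45/2) + √46)*(-54) = (-61/2 + √46)*(-54) = 1647 - 54*√46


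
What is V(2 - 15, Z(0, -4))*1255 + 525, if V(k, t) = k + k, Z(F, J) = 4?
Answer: -32105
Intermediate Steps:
V(k, t) = 2*k
V(2 - 15, Z(0, -4))*1255 + 525 = (2*(2 - 15))*1255 + 525 = (2*(-13))*1255 + 525 = -26*1255 + 525 = -32630 + 525 = -32105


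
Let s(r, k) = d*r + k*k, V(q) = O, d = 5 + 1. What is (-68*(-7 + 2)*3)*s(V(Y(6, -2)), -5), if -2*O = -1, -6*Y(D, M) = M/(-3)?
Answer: 28560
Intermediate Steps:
d = 6
Y(D, M) = M/18 (Y(D, M) = -M/(6*(-3)) = -M*(-1)/(6*3) = -(-1)*M/18 = M/18)
O = ½ (O = -½*(-1) = ½ ≈ 0.50000)
V(q) = ½
s(r, k) = k² + 6*r (s(r, k) = 6*r + k*k = 6*r + k² = k² + 6*r)
(-68*(-7 + 2)*3)*s(V(Y(6, -2)), -5) = (-68*(-7 + 2)*3)*((-5)² + 6*(½)) = (-(-340)*3)*(25 + 3) = -68*(-15)*28 = 1020*28 = 28560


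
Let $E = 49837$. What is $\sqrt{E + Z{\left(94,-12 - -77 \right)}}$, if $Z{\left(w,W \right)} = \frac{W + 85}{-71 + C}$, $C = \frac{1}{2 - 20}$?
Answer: $\frac{\sqrt{81521954617}}{1279} \approx 223.24$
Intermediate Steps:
$C = - \frac{1}{18}$ ($C = \frac{1}{-18} = - \frac{1}{18} \approx -0.055556$)
$Z{\left(w,W \right)} = - \frac{1530}{1279} - \frac{18 W}{1279}$ ($Z{\left(w,W \right)} = \frac{W + 85}{-71 - \frac{1}{18}} = \frac{85 + W}{- \frac{1279}{18}} = \left(85 + W\right) \left(- \frac{18}{1279}\right) = - \frac{1530}{1279} - \frac{18 W}{1279}$)
$\sqrt{E + Z{\left(94,-12 - -77 \right)}} = \sqrt{49837 - \left(\frac{1530}{1279} + \frac{18 \left(-12 - -77\right)}{1279}\right)} = \sqrt{49837 - \left(\frac{1530}{1279} + \frac{18 \left(-12 + 77\right)}{1279}\right)} = \sqrt{49837 - \frac{2700}{1279}} = \sqrt{\frac{63738823}{1279}} = \frac{\sqrt{81521954617}}{1279}$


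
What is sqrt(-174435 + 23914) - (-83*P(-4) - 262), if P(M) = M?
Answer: -70 + I*sqrt(150521) ≈ -70.0 + 387.97*I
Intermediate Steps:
sqrt(-174435 + 23914) - (-83*P(-4) - 262) = sqrt(-174435 + 23914) - (-83*(-4) - 262) = sqrt(-150521) - (332 - 262) = I*sqrt(150521) - 1*70 = I*sqrt(150521) - 70 = -70 + I*sqrt(150521)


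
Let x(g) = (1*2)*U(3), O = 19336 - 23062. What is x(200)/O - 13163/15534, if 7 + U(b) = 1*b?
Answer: -2717837/3215538 ≈ -0.84522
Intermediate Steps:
U(b) = -7 + b (U(b) = -7 + 1*b = -7 + b)
O = -3726
x(g) = -8 (x(g) = (1*2)*(-7 + 3) = 2*(-4) = -8)
x(200)/O - 13163/15534 = -8/(-3726) - 13163/15534 = -8*(-1/3726) - 13163*1/15534 = 4/1863 - 13163/15534 = -2717837/3215538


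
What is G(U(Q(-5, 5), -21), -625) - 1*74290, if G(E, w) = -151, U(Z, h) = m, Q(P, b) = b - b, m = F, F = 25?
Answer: -74441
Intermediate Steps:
m = 25
Q(P, b) = 0
U(Z, h) = 25
G(U(Q(-5, 5), -21), -625) - 1*74290 = -151 - 1*74290 = -151 - 74290 = -74441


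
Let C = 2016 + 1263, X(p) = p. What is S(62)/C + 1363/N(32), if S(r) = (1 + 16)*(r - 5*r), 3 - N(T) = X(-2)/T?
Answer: 71301848/160671 ≈ 443.78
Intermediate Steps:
N(T) = 3 + 2/T (N(T) = 3 - (-2)/T = 3 + 2/T)
C = 3279
S(r) = -68*r (S(r) = 17*(-4*r) = -68*r)
S(62)/C + 1363/N(32) = -68*62/3279 + 1363/(3 + 2/32) = -4216*1/3279 + 1363/(3 + 2*(1/32)) = -4216/3279 + 1363/(3 + 1/16) = -4216/3279 + 1363/(49/16) = -4216/3279 + 1363*(16/49) = -4216/3279 + 21808/49 = 71301848/160671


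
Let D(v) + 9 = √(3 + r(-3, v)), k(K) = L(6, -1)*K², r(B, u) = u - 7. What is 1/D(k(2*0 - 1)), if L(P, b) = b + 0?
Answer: -9/86 - I*√5/86 ≈ -0.10465 - 0.026001*I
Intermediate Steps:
r(B, u) = -7 + u
L(P, b) = b
k(K) = -K²
D(v) = -9 + √(-4 + v) (D(v) = -9 + √(3 + (-7 + v)) = -9 + √(-4 + v))
1/D(k(2*0 - 1)) = 1/(-9 + √(-4 - (2*0 - 1)²)) = 1/(-9 + √(-4 - (0 - 1)²)) = 1/(-9 + √(-4 - 1*(-1)²)) = 1/(-9 + √(-4 - 1*1)) = 1/(-9 + √(-4 - 1)) = 1/(-9 + √(-5)) = 1/(-9 + I*√5)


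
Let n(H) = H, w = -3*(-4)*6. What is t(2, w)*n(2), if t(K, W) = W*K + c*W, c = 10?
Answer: 1728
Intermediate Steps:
w = 72 (w = 12*6 = 72)
t(K, W) = 10*W + K*W (t(K, W) = W*K + 10*W = K*W + 10*W = 10*W + K*W)
t(2, w)*n(2) = (72*(10 + 2))*2 = (72*12)*2 = 864*2 = 1728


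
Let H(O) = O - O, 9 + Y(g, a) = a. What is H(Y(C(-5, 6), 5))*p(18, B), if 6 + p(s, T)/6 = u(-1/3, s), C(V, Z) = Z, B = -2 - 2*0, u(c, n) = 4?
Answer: 0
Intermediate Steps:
B = -2 (B = -2 + 0 = -2)
Y(g, a) = -9 + a
p(s, T) = -12 (p(s, T) = -36 + 6*4 = -36 + 24 = -12)
H(O) = 0
H(Y(C(-5, 6), 5))*p(18, B) = 0*(-12) = 0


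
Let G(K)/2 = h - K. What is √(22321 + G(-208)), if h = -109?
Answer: √22519 ≈ 150.06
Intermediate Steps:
G(K) = -218 - 2*K (G(K) = 2*(-109 - K) = -218 - 2*K)
√(22321 + G(-208)) = √(22321 + (-218 - 2*(-208))) = √(22321 + (-218 + 416)) = √(22321 + 198) = √22519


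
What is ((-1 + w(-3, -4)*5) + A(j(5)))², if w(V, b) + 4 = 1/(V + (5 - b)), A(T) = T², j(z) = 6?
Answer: 9025/36 ≈ 250.69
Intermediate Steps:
w(V, b) = -4 + 1/(5 + V - b) (w(V, b) = -4 + 1/(V + (5 - b)) = -4 + 1/(5 + V - b))
((-1 + w(-3, -4)*5) + A(j(5)))² = ((-1 + ((-19 - 4*(-3) + 4*(-4))/(5 - 3 - 1*(-4)))*5) + 6²)² = ((-1 + ((-19 + 12 - 16)/(5 - 3 + 4))*5) + 36)² = ((-1 + (-23/6)*5) + 36)² = ((-1 + ((⅙)*(-23))*5) + 36)² = ((-1 - 23/6*5) + 36)² = ((-1 - 115/6) + 36)² = (-121/6 + 36)² = (95/6)² = 9025/36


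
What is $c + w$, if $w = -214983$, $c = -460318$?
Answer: $-675301$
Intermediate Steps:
$c + w = -460318 - 214983 = -675301$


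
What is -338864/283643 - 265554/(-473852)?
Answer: -42624425453/67202401418 ≈ -0.63427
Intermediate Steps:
-338864/283643 - 265554/(-473852) = -338864*1/283643 - 265554*(-1/473852) = -338864/283643 + 132777/236926 = -42624425453/67202401418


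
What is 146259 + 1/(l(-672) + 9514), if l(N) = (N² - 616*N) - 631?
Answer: 127891648522/874419 ≈ 1.4626e+5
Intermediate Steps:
l(N) = -631 + N² - 616*N
146259 + 1/(l(-672) + 9514) = 146259 + 1/((-631 + (-672)² - 616*(-672)) + 9514) = 146259 + 1/((-631 + 451584 + 413952) + 9514) = 146259 + 1/(864905 + 9514) = 146259 + 1/874419 = 127891648522/874419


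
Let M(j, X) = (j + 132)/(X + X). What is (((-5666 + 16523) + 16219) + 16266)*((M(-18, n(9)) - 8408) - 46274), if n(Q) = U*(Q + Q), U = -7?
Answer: -49770983873/21 ≈ -2.3700e+9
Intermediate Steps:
n(Q) = -14*Q (n(Q) = -7*(Q + Q) = -14*Q)
M(j, X) = (132 + j)/(2*X) (M(j, X) = (132 + j)/((2*X)) = (132 + j)*(1/(2*X)) = (132 + j)/(2*X))
(((-5666 + 16523) + 16219) + 16266)*((M(-18, n(9)) - 8408) - 46274) = (((-5666 + 16523) + 16219) + 16266)*(((132 - 18)/(2*((-14*9))) - 8408) - 46274) = ((10857 + 16219) + 16266)*(((½)*114/(-126) - 8408) - 46274) = (27076 + 16266)*(((½)*(-1/126)*114 - 8408) - 46274) = 43342*((-19/42 - 8408) - 46274) = 43342*(-353155/42 - 46274) = 43342*(-2296663/42) = -49770983873/21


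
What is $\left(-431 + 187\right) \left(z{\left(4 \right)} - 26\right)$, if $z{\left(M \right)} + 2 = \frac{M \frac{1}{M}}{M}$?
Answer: $6771$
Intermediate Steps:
$z{\left(M \right)} = -2 + \frac{1}{M}$ ($z{\left(M \right)} = -2 + \frac{M \frac{1}{M}}{M} = -2 + 1 \frac{1}{M} = -2 + \frac{1}{M}$)
$\left(-431 + 187\right) \left(z{\left(4 \right)} - 26\right) = \left(-431 + 187\right) \left(\left(-2 + \frac{1}{4}\right) - 26\right) = - 244 \left(\left(-2 + \frac{1}{4}\right) - 26\right) = - 244 \left(- \frac{7}{4} - 26\right) = \left(-244\right) \left(- \frac{111}{4}\right) = 6771$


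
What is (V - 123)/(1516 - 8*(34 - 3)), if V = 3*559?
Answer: 777/634 ≈ 1.2256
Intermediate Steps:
V = 1677
(V - 123)/(1516 - 8*(34 - 3)) = (1677 - 123)/(1516 - 8*(34 - 3)) = 1554/(1516 - 8*31) = 1554/(1516 - 248) = 1554/1268 = 1554*(1/1268) = 777/634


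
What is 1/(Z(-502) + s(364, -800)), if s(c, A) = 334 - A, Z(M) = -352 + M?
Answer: 1/280 ≈ 0.0035714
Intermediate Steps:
1/(Z(-502) + s(364, -800)) = 1/((-352 - 502) + (334 - 1*(-800))) = 1/(-854 + (334 + 800)) = 1/(-854 + 1134) = 1/280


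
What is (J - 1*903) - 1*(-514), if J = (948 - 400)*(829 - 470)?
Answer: 196343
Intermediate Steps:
J = 196732 (J = 548*359 = 196732)
(J - 1*903) - 1*(-514) = (196732 - 1*903) - 1*(-514) = (196732 - 903) + 514 = 195829 + 514 = 196343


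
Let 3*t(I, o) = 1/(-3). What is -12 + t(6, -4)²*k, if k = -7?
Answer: -979/81 ≈ -12.086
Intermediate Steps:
t(I, o) = -⅑ (t(I, o) = (⅓)/(-3) = (⅓)*(-⅓) = -⅑)
-12 + t(6, -4)²*k = -12 + (-⅑)²*(-7) = -12 + (1/81)*(-7) = -12 - 7/81 = -979/81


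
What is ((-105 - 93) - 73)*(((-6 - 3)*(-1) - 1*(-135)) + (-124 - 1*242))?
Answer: 60162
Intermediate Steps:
((-105 - 93) - 73)*(((-6 - 3)*(-1) - 1*(-135)) + (-124 - 1*242)) = (-198 - 73)*((-9*(-1) + 135) + (-124 - 242)) = -271*((9 + 135) - 366) = -271*(144 - 366) = -271*(-222) = 60162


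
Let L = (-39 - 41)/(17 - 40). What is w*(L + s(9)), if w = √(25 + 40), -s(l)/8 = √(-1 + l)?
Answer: -16*√130 + 80*√65/23 ≈ -154.39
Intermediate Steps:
s(l) = -8*√(-1 + l)
L = 80/23 (L = -80/(-23) = -80*(-1/23) = 80/23 ≈ 3.4783)
w = √65 ≈ 8.0623
w*(L + s(9)) = √65*(80/23 - 8*√(-1 + 9)) = √65*(80/23 - 16*√2)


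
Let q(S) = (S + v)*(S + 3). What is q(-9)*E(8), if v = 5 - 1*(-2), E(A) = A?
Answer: 96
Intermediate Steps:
v = 7 (v = 5 + 2 = 7)
q(S) = (3 + S)*(7 + S) (q(S) = (S + 7)*(S + 3) = (7 + S)*(3 + S) = (3 + S)*(7 + S))
q(-9)*E(8) = (21 + (-9)² + 10*(-9))*8 = (21 + 81 - 90)*8 = 12*8 = 96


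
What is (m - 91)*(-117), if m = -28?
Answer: 13923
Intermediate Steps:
(m - 91)*(-117) = (-28 - 91)*(-117) = -119*(-117) = 13923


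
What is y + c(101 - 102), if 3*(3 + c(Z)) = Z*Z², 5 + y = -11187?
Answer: -33586/3 ≈ -11195.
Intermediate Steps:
y = -11192 (y = -5 - 11187 = -11192)
c(Z) = -3 + Z³/3 (c(Z) = -3 + (Z*Z²)/3 = -3 + Z³/3)
y + c(101 - 102) = -11192 + (-3 + (101 - 102)³/3) = -11192 + (-3 + (⅓)*(-1)³) = -11192 + (-3 + (⅓)*(-1)) = -11192 + (-3 - ⅓) = -11192 - 10/3 = -33586/3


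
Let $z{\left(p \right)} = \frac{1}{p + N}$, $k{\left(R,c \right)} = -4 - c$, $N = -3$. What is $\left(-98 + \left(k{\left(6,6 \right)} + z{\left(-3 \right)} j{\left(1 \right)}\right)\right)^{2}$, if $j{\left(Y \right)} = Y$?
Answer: $\frac{421201}{36} \approx 11700.0$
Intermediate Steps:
$z{\left(p \right)} = \frac{1}{-3 + p}$ ($z{\left(p \right)} = \frac{1}{p - 3} = \frac{1}{-3 + p}$)
$\left(-98 + \left(k{\left(6,6 \right)} + z{\left(-3 \right)} j{\left(1 \right)}\right)\right)^{2} = \left(-98 + \left(\left(-4 - 6\right) + \frac{1}{-3 - 3} \cdot 1\right)\right)^{2} = \left(-98 + \left(\left(-4 - 6\right) + \frac{1}{-6} \cdot 1\right)\right)^{2} = \left(-98 - \frac{61}{6}\right)^{2} = \left(- \frac{649}{6}\right)^{2} = \frac{421201}{36}$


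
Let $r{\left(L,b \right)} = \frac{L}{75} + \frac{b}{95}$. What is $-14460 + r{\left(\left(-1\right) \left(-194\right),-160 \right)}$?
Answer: $- \frac{20604214}{1425} \approx -14459.0$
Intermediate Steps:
$r{\left(L,b \right)} = \frac{L}{75} + \frac{b}{95}$ ($r{\left(L,b \right)} = L \frac{1}{75} + b \frac{1}{95} = \frac{L}{75} + \frac{b}{95}$)
$-14460 + r{\left(\left(-1\right) \left(-194\right),-160 \right)} = -14460 + \left(\frac{\left(-1\right) \left(-194\right)}{75} + \frac{1}{95} \left(-160\right)\right) = -14460 + \left(\frac{1}{75} \cdot 194 - \frac{32}{19}\right) = -14460 + \left(\frac{194}{75} - \frac{32}{19}\right) = -14460 + \frac{1286}{1425} = - \frac{20604214}{1425}$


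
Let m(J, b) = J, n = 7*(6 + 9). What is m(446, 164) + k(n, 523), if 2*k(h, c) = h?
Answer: 997/2 ≈ 498.50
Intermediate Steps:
n = 105 (n = 7*15 = 105)
k(h, c) = h/2
m(446, 164) + k(n, 523) = 446 + (½)*105 = 446 + 105/2 = 997/2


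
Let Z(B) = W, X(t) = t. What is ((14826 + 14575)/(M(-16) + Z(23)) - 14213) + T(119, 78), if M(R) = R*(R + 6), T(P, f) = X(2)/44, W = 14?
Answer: -13440092/957 ≈ -14044.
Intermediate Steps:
Z(B) = 14
T(P, f) = 1/22 (T(P, f) = 2/44 = 2*(1/44) = 1/22)
M(R) = R*(6 + R)
((14826 + 14575)/(M(-16) + Z(23)) - 14213) + T(119, 78) = ((14826 + 14575)/(-16*(6 - 16) + 14) - 14213) + 1/22 = (29401/(-16*(-10) + 14) - 14213) + 1/22 = (29401/(160 + 14) - 14213) + 1/22 = (29401/174 - 14213) + 1/22 = -2443661/174 + 1/22 = -13440092/957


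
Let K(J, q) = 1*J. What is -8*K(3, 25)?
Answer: -24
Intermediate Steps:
K(J, q) = J
-8*K(3, 25) = -8*3 = -24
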